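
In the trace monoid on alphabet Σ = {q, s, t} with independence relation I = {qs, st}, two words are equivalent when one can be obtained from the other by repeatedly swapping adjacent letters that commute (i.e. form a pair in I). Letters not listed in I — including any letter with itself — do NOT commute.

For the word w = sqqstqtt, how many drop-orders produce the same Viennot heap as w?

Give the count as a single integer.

28

0(s) covers ∅
1(q) covers ∅
2(q) covers 1:q
3(s) covers 0:s
4(t) covers 2:q
5(q) covers 4:t
6(t) covers 5:q
7(t) covers 6:t
floor of heap: 0:s, 1:q
completions by unplaced set U, small U first (add the entries for U minus each lowest piece of U):
  |U|=1: {3}:1  {7}:1
  |U|=2: {0,3}:1  {3,7}:2  {6,7}:1
  |U|=3: {0,3,7}:3  {3,6,7}:3  {5,6,7}:1
  |U|=4: {0,3,6,7}:6  {3,5,6,7}:4  {4,5,6,7}:1
  |U|=5: {0,3,5,6,7}:10  {2,4,5,6,7}:1  {3,4,5,6,7}:5
  |U|=6: {0,3,4,5,6,7}:15  {1,2,4,5,6,7}:1  {2,3,4,5,6,7}:6
  start at 0(s): 7
  start at 1(q): 21
sum over floor = 28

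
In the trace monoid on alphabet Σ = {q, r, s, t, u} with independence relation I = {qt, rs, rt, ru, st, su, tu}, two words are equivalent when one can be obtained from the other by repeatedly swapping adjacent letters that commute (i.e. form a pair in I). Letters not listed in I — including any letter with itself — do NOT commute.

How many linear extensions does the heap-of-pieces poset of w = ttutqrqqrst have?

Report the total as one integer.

660

#0=t has no predecessor
#1=t depends on [0:t]
#2=u has no predecessor
#3=t depends on [1:t]
#4=q depends on [2:u]
#5=r depends on [4:q]
#6=q depends on [5:r]
#7=q depends on [6:q]
#8=r depends on [7:q]
#9=s depends on [7:q]
#10=t depends on [3:t]
sources: [0:t, 2:u]
N(rest) = Σ N(rest − s) over sources s of rest; N(one piece) = 1:
  size 1 → [8]=1  [9]=1  [10]=1
  size 2 → [3,10]=1  [8,9]=2  [8,10]=2  [9,10]=2
  size 3 → [1,3,10]=1  [3,8,10]=3  [3,9,10]=3  [7,8,9]=2  [8,9,10]=6
  size 4 → [0,1,3,10]=1  [1,3,8,10]=4  [1,3,9,10]=4  [3,8,9,10]=12  [6,7,8,9]=2  [7,8,9,10]=8
  size 5 → [0,1,3,8,10]=5  [0,1,3,9,10]=5  [1,3,8,9,10]=20  [3,7,8,9,10]=20  [5,6,7,8,9]=2  [6,7,8,9,10]=10
  size 6 → [0,1,3,8,9,10]=30  [1,3,7,8,9,10]=40  [3,6,7,8,9,10]=30  [4,5,6,7,8,9]=2  [5,6,7,8,9,10]=12
  size 7 → [0,1,3,7,8,9,10]=70  [1,3,6,7,8,9,10]=70  [2,4,5,6,7,8,9]=2  [3,5,6,7,8,9,10]=42  [4,5,6,7,8,9,10]=14
  size 8 → [0,1,3,6,7,8,9,10]=140  [1,3,5,6,7,8,9,10]=112  [2,4,5,6,7,8,9,10]=16  [3,4,5,6,7,8,9,10]=56
  size 9 → [0,1,3,5,6,7,8,9,10]=252  [1,3,4,5,6,7,8,9,10]=168  [2,3,4,5,6,7,8,9,10]=72
  first=0(t) contributes 240
  first=2(u) contributes 420
|[w]| = 660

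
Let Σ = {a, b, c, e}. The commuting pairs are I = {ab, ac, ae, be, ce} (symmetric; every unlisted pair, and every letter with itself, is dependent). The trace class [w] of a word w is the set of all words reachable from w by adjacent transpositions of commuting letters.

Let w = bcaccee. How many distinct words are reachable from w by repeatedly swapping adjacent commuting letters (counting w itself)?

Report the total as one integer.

drop 0:b onto floor
drop 1:c onto {0:b}
drop 2:a onto floor
drop 3:c onto {1:c}
drop 4:c onto {3:c}
drop 5:e onto floor
drop 6:e onto {5:e}
ground layer = {0:b, 2:a, 5:e}
drop-orders for the pieces not yet dropped (sum over which currently-grounded one goes next):
  1 to go: {2} 1  {4} 1  {6} 1
  2 to go: {2,4} 2  {2,6} 2  {3,4} 1  {4,6} 2  {5,6} 1
  3 to go: {1,3,4} 1  {2,3,4} 3  {2,4,6} 6  {2,5,6} 3  {3,4,6} 3  {4,5,6} 3
  4 to go: {0,1,3,4} 1  {1,2,3,4} 4  {1,3,4,6} 4  {2,3,4,6} 12  {2,4,5,6} 12  {3,4,5,6} 6
  5 to go: {0,1,2,3,4} 5  {0,1,3,4,6} 5  {1,2,3,4,6} 20  {1,3,4,5,6} 10  {2,3,4,5,6} 30
  if 0:b drops first: 60 orders
  if 2:a drops first: 15 orders
  if 5:e drops first: 30 orders
heap linearizations: 105

105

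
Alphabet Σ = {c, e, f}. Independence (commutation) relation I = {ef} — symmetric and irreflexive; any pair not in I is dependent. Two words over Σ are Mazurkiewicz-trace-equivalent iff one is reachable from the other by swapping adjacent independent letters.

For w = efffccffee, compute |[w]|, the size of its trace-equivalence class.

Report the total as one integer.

24

drop 0:e onto floor
drop 1:f onto floor
drop 2:f onto {1:f}
drop 3:f onto {2:f}
drop 4:c onto {0:e, 3:f}
drop 5:c onto {4:c}
drop 6:f onto {5:c}
drop 7:f onto {6:f}
drop 8:e onto {5:c}
drop 9:e onto {8:e}
ground layer = {0:e, 1:f}
drop-orders for the pieces not yet dropped (sum over which currently-grounded one goes next):
  1 to go: {7} 1  {9} 1
  2 to go: {6,7} 1  {7,9} 2  {8,9} 1
  3 to go: {6,7,9} 3  {7,8,9} 3
  4 to go: {6,7,8,9} 6
  5 to go: {5,6,7,8,9} 6
  6 to go: {4,5,6,7,8,9} 6
  7 to go: {0,4,5,6,7,8,9} 6  {3,4,5,6,7,8,9} 6
  8 to go: {0,3,4,5,6,7,8,9} 12  {2,3,4,5,6,7,8,9} 6
  if 0:e drops first: 6 orders
  if 1:f drops first: 18 orders
heap linearizations: 24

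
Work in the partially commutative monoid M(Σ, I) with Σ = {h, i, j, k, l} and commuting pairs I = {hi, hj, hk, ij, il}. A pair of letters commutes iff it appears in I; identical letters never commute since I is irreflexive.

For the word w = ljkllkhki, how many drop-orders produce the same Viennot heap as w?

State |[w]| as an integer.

drop 0:l onto floor
drop 1:j onto {0:l}
drop 2:k onto {1:j}
drop 3:l onto {2:k}
drop 4:l onto {3:l}
drop 5:k onto {4:l}
drop 6:h onto {4:l}
drop 7:k onto {5:k}
drop 8:i onto {7:k}
ground layer = {0:l}
drop-orders for the pieces not yet dropped (sum over which currently-grounded one goes next):
  1 to go: {6} 1  {8} 1
  2 to go: {6,8} 2  {7,8} 1
  3 to go: {5,7,8} 1  {6,7,8} 3
  4 to go: {5,6,7,8} 4
  5 to go: {4,5,6,7,8} 4
  6 to go: {3,4,5,6,7,8} 4
  7 to go: {2,3,4,5,6,7,8} 4
  if 0:l drops first: 4 orders

4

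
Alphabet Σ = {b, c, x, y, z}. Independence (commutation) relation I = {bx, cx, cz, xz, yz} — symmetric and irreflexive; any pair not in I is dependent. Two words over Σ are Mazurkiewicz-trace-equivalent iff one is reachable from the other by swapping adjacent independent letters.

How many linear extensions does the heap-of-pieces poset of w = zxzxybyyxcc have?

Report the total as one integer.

30

#0=z has no predecessor
#1=x has no predecessor
#2=z depends on [0:z]
#3=x depends on [1:x]
#4=y depends on [3:x]
#5=b depends on [2:z, 4:y]
#6=y depends on [5:b]
#7=y depends on [6:y]
#8=x depends on [7:y]
#9=c depends on [7:y]
#10=c depends on [9:c]
sources: [0:z, 1:x]
N(rest) = Σ N(rest − s) over sources s of rest; N(one piece) = 1:
  size 1 → [8]=1  [10]=1
  size 2 → [8,10]=2  [9,10]=1
  size 3 → [8,9,10]=3
  size 4 → [7,8,9,10]=3
  size 5 → [6,7,8,9,10]=3
  size 6 → [5,6,7,8,9,10]=3
  size 7 → [2,5,6,7,8,9,10]=3  [4,5,6,7,8,9,10]=3
  size 8 → [0,2,5,6,7,8,9,10]=3  [2,4,5,6,7,8,9,10]=6  [3,4,5,6,7,8,9,10]=3
  size 9 → [0,2,4,5,6,7,8,9,10]=9  [1,3,4,5,6,7,8,9,10]=3  [2,3,4,5,6,7,8,9,10]=9
  first=0(z) contributes 12
  first=1(x) contributes 18
|[w]| = 30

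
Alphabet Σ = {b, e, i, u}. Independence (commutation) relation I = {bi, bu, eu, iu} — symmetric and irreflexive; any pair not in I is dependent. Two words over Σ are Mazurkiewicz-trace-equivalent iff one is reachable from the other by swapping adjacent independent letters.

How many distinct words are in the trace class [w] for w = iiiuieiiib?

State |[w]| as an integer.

#0=i has no predecessor
#1=i depends on [0:i]
#2=i depends on [1:i]
#3=u has no predecessor
#4=i depends on [2:i]
#5=e depends on [4:i]
#6=i depends on [5:e]
#7=i depends on [6:i]
#8=i depends on [7:i]
#9=b depends on [5:e]
sources: [0:i, 3:u]
N(rest) = Σ N(rest − s) over sources s of rest; N(one piece) = 1:
  size 1 → [3]=1  [8]=1  [9]=1
  size 2 → [3,8]=2  [3,9]=2  [7,8]=1  [8,9]=2
  size 3 → [3,7,8]=3  [3,8,9]=6  [6,7,8]=1  [7,8,9]=3
  size 4 → [3,6,7,8]=4  [3,7,8,9]=12  [6,7,8,9]=4
  size 5 → [3,6,7,8,9]=20  [5,6,7,8,9]=4
  size 6 → [3,5,6,7,8,9]=24  [4,5,6,7,8,9]=4
  size 7 → [2,4,5,6,7,8,9]=4  [3,4,5,6,7,8,9]=28
  size 8 → [1,2,4,5,6,7,8,9]=4  [2,3,4,5,6,7,8,9]=32
  first=0(i) contributes 36
  first=3(u) contributes 4
|[w]| = 40

40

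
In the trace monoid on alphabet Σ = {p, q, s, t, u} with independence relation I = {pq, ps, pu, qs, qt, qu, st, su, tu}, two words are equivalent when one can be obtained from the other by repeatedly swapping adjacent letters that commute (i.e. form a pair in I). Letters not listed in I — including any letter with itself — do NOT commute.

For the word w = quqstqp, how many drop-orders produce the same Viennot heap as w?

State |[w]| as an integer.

drop 0:q onto floor
drop 1:u onto floor
drop 2:q onto {0:q}
drop 3:s onto floor
drop 4:t onto floor
drop 5:q onto {2:q}
drop 6:p onto {4:t}
ground layer = {0:q, 1:u, 3:s, 4:t}
drop-orders for the pieces not yet dropped (sum over which currently-grounded one goes next):
  1 to go: {1} 1  {3} 1  {5} 1  {6} 1
  2 to go: {1,3} 2  {1,5} 2  {1,6} 2  {2,5} 1  {3,5} 2  {3,6} 2  {4,6} 1  {5,6} 2
  3 to go: {0,2,5} 1  {1,2,5} 3  {1,3,5} 6  {1,3,6} 6  {1,4,6} 3  {1,5,6} 6  {2,3,5} 3  {2,5,6} 3  {3,4,6} 3  {3,5,6} 6  {4,5,6} 3
  4 to go: {0,1,2,5} 4  {0,2,3,5} 4  {0,2,5,6} 4  {1,2,3,5} 12  {1,2,5,6} 12  {1,3,4,6} 12  {1,3,5,6} 24  {1,4,5,6} 12  {2,3,5,6} 12  {2,4,5,6} 6  {3,4,5,6} 12
  5 to go: {0,1,2,3,5} 20  {0,1,2,5,6} 20  {0,2,3,5,6} 20  {0,2,4,5,6} 10  {1,2,3,5,6} 60  {1,2,4,5,6} 30  {1,3,4,5,6} 60  {2,3,4,5,6} 30
  if 0:q drops first: 180 orders
  if 1:u drops first: 60 orders
  if 3:s drops first: 60 orders
  if 4:t drops first: 120 orders
heap linearizations: 420

420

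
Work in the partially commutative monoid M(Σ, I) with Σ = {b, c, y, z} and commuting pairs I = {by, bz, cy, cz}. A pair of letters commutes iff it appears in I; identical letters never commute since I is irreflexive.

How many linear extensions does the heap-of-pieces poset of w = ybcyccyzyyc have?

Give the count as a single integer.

drop 0:y onto floor
drop 1:b onto floor
drop 2:c onto {1:b}
drop 3:y onto {0:y}
drop 4:c onto {2:c}
drop 5:c onto {4:c}
drop 6:y onto {3:y}
drop 7:z onto {6:y}
drop 8:y onto {7:z}
drop 9:y onto {8:y}
drop 10:c onto {5:c}
ground layer = {0:y, 1:b}
drop-orders for the pieces not yet dropped (sum over which currently-grounded one goes next):
  1 to go: {9} 1  {10} 1
  2 to go: {5,10} 1  {8,9} 1  {9,10} 2
  3 to go: {4,5,10} 1  {5,9,10} 3  {7,8,9} 1  {8,9,10} 3
  4 to go: {2,4,5,10} 1  {4,5,9,10} 4  {5,8,9,10} 6  {6,7,8,9} 1  {7,8,9,10} 4
  5 to go: {1,2,4,5,10} 1  {2,4,5,9,10} 5  {3,6,7,8,9} 1  {4,5,8,9,10} 10  {5,7,8,9,10} 10  {6,7,8,9,10} 5
  6 to go: {0,3,6,7,8,9} 1  {1,2,4,5,9,10} 6  {2,4,5,8,9,10} 15  {3,6,7,8,9,10} 6  {4,5,7,8,9,10} 20  {5,6,7,8,9,10} 15
  7 to go: {0,3,6,7,8,9,10} 7  {1,2,4,5,8,9,10} 21  {2,4,5,7,8,9,10} 35  {3,5,6,7,8,9,10} 21  {4,5,6,7,8,9,10} 35
  8 to go: {0,3,5,6,7,8,9,10} 28  {1,2,4,5,7,8,9,10} 56  {2,4,5,6,7,8,9,10} 70  {3,4,5,6,7,8,9,10} 56
  9 to go: {0,3,4,5,6,7,8,9,10} 84  {1,2,4,5,6,7,8,9,10} 126  {2,3,4,5,6,7,8,9,10} 126
  if 0:y drops first: 252 orders
  if 1:b drops first: 210 orders
heap linearizations: 462

462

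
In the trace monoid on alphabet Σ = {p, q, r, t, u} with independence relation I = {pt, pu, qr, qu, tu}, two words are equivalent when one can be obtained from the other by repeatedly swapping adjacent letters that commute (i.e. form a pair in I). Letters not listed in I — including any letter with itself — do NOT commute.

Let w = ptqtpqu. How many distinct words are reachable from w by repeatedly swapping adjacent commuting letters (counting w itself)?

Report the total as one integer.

28

0(p) covers ∅
1(t) covers ∅
2(q) covers 0:p, 1:t
3(t) covers 2:q
4(p) covers 2:q
5(q) covers 3:t, 4:p
6(u) covers ∅
floor of heap: 0:p, 1:t, 6:u
completions by unplaced set U, small U first (add the entries for U minus each lowest piece of U):
  |U|=1: {5}:1  {6}:1
  |U|=2: {3,5}:1  {4,5}:1  {5,6}:2
  |U|=3: {3,4,5}:2  {3,5,6}:3  {4,5,6}:3
  |U|=4: {2,3,4,5}:2  {3,4,5,6}:8
  |U|=5: {0,2,3,4,5}:2  {1,2,3,4,5}:2  {2,3,4,5,6}:10
  start at 0(p): 12
  start at 1(t): 12
  start at 6(u): 4
sum over floor = 28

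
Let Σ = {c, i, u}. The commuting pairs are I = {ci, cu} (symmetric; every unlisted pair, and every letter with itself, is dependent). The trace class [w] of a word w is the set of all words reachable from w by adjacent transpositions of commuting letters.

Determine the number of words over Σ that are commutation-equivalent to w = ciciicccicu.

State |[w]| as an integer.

462

0(c) covers ∅
1(i) covers ∅
2(c) covers 0:c
3(i) covers 1:i
4(i) covers 3:i
5(c) covers 2:c
6(c) covers 5:c
7(c) covers 6:c
8(i) covers 4:i
9(c) covers 7:c
10(u) covers 8:i
floor of heap: 0:c, 1:i
completions by unplaced set U, small U first (add the entries for U minus each lowest piece of U):
  |U|=1: {9}:1  {10}:1
  |U|=2: {7,9}:1  {8,10}:1  {9,10}:2
  |U|=3: {4,8,10}:1  {6,7,9}:1  {7,9,10}:3  {8,9,10}:3
  |U|=4: {3,4,8,10}:1  {4,8,9,10}:4  {5,6,7,9}:1  {6,7,9,10}:4  {7,8,9,10}:6
  |U|=5: {1,3,4,8,10}:1  {2,5,6,7,9}:1  {3,4,8,9,10}:5  {4,7,8,9,10}:10  {5,6,7,9,10}:5  {6,7,8,9,10}:10
  |U|=6: {0,2,5,6,7,9}:1  {1,3,4,8,9,10}:6  {2,5,6,7,9,10}:6  {3,4,7,8,9,10}:15  {4,6,7,8,9,10}:20  {5,6,7,8,9,10}:15
  |U|=7: {0,2,5,6,7,9,10}:7  {1,3,4,7,8,9,10}:21  {2,5,6,7,8,9,10}:21  {3,4,6,7,8,9,10}:35  {4,5,6,7,8,9,10}:35
  |U|=8: {0,2,5,6,7,8,9,10}:28  {1,3,4,6,7,8,9,10}:56  {2,4,5,6,7,8,9,10}:56  {3,4,5,6,7,8,9,10}:70
  |U|=9: {0,2,4,5,6,7,8,9,10}:84  {1,3,4,5,6,7,8,9,10}:126  {2,3,4,5,6,7,8,9,10}:126
  start at 0(c): 252
  start at 1(i): 210
sum over floor = 462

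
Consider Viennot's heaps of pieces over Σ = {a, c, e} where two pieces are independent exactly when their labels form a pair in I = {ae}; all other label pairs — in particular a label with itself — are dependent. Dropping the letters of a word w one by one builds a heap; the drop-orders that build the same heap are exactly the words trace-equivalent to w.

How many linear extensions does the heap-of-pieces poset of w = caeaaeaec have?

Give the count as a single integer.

drop 0:c onto floor
drop 1:a onto {0:c}
drop 2:e onto {0:c}
drop 3:a onto {1:a}
drop 4:a onto {3:a}
drop 5:e onto {2:e}
drop 6:a onto {4:a}
drop 7:e onto {5:e}
drop 8:c onto {6:a, 7:e}
ground layer = {0:c}
drop-orders for the pieces not yet dropped (sum over which currently-grounded one goes next):
  1 to go: {8} 1
  2 to go: {6,8} 1  {7,8} 1
  3 to go: {4,6,8} 1  {5,7,8} 1  {6,7,8} 2
  4 to go: {2,5,7,8} 1  {3,4,6,8} 1  {4,6,7,8} 3  {5,6,7,8} 3
  5 to go: {1,3,4,6,8} 1  {2,5,6,7,8} 4  {3,4,6,7,8} 4  {4,5,6,7,8} 6
  6 to go: {1,3,4,6,7,8} 5  {2,4,5,6,7,8} 10  {3,4,5,6,7,8} 10
  7 to go: {1,3,4,5,6,7,8} 15  {2,3,4,5,6,7,8} 20
  if 0:c drops first: 35 orders

35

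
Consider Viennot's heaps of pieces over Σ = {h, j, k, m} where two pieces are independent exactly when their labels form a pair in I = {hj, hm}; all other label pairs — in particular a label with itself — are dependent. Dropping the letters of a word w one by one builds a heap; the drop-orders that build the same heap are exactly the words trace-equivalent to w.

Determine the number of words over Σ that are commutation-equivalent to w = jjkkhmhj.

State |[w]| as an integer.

0(j) covers ∅
1(j) covers 0:j
2(k) covers 1:j
3(k) covers 2:k
4(h) covers 3:k
5(m) covers 3:k
6(h) covers 4:h
7(j) covers 5:m
floor of heap: 0:j
completions by unplaced set U, small U first (add the entries for U minus each lowest piece of U):
  |U|=1: {6}:1  {7}:1
  |U|=2: {4,6}:1  {5,7}:1  {6,7}:2
  |U|=3: {4,6,7}:3  {5,6,7}:3
  |U|=4: {4,5,6,7}:6
  |U|=5: {3,4,5,6,7}:6
  |U|=6: {2,3,4,5,6,7}:6
  start at 0(j): 6

6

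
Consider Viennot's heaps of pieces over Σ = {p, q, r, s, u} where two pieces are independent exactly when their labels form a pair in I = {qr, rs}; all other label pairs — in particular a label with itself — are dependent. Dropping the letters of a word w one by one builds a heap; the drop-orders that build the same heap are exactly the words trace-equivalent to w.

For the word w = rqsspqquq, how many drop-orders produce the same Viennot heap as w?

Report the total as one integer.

4

#0=r has no predecessor
#1=q has no predecessor
#2=s depends on [1:q]
#3=s depends on [2:s]
#4=p depends on [0:r, 3:s]
#5=q depends on [4:p]
#6=q depends on [5:q]
#7=u depends on [6:q]
#8=q depends on [7:u]
sources: [0:r, 1:q]
N(rest) = Σ N(rest − s) over sources s of rest; N(one piece) = 1:
  size 1 → [8]=1
  size 2 → [7,8]=1
  size 3 → [6,7,8]=1
  size 4 → [5,6,7,8]=1
  size 5 → [4,5,6,7,8]=1
  size 6 → [0,4,5,6,7,8]=1  [3,4,5,6,7,8]=1
  size 7 → [0,3,4,5,6,7,8]=2  [2,3,4,5,6,7,8]=1
  first=0(r) contributes 1
  first=1(q) contributes 3
|[w]| = 4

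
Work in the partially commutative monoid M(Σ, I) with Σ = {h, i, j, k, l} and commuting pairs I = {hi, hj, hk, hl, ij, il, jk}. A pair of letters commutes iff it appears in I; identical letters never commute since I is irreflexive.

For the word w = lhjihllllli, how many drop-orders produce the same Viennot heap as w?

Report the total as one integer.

0(l) covers ∅
1(h) covers ∅
2(j) covers 0:l
3(i) covers ∅
4(h) covers 1:h
5(l) covers 2:j
6(l) covers 5:l
7(l) covers 6:l
8(l) covers 7:l
9(l) covers 8:l
10(i) covers 3:i
floor of heap: 0:l, 1:h, 3:i
completions by unplaced set U, small U first (add the entries for U minus each lowest piece of U):
  |U|=1: {4}:1  {9}:1  {10}:1
  |U|=2: {1,4}:1  {3,10}:1  {4,9}:2  {4,10}:2  {8,9}:1  {9,10}:2
  |U|=3: {1,4,9}:3  {1,4,10}:3  {3,4,10}:3  {3,9,10}:3  {4,8,9}:3  {4,9,10}:6  {7,8,9}:1  {8,9,10}:3
  |U|=4: {1,3,4,10}:6  {1,4,8,9}:6  {1,4,9,10}:12  {3,4,9,10}:12  {3,8,9,10}:6  {4,7,8,9}:4  {4,8,9,10}:12  {6,7,8,9}:1  {7,8,9,10}:4
  |U|=5: {1,3,4,9,10}:30  {1,4,7,8,9}:10  {1,4,8,9,10}:30  {3,4,8,9,10}:30  {3,7,8,9,10}:10  {4,6,7,8,9}:5  {4,7,8,9,10}:20  {5,6,7,8,9}:1  {6,7,8,9,10}:5
  |U|=6: {1,3,4,8,9,10}:90  {1,4,6,7,8,9}:15  {1,4,7,8,9,10}:60  {2,5,6,7,8,9}:1  {3,4,7,8,9,10}:60  {3,6,7,8,9,10}:15  {4,5,6,7,8,9}:6  {4,6,7,8,9,10}:30  {5,6,7,8,9,10}:6
  |U|=7: {0,2,5,6,7,8,9}:1  {1,3,4,7,8,9,10}:210  {1,4,5,6,7,8,9}:21  {1,4,6,7,8,9,10}:105  {2,4,5,6,7,8,9}:7  {2,5,6,7,8,9,10}:7  {3,4,6,7,8,9,10}:105  {3,5,6,7,8,9,10}:21  {4,5,6,7,8,9,10}:42
  |U|=8: {0,2,4,5,6,7,8,9}:8  {0,2,5,6,7,8,9,10}:8  {1,2,4,5,6,7,8,9}:28  {1,3,4,6,7,8,9,10}:420  {1,4,5,6,7,8,9,10}:168  {2,3,5,6,7,8,9,10}:28  {2,4,5,6,7,8,9,10}:56  {3,4,5,6,7,8,9,10}:168
  |U|=9: {0,1,2,4,5,6,7,8,9}:36  {0,2,3,5,6,7,8,9,10}:36  {0,2,4,5,6,7,8,9,10}:72  {1,2,4,5,6,7,8,9,10}:252  {1,3,4,5,6,7,8,9,10}:756  {2,3,4,5,6,7,8,9,10}:252
  start at 0(l): 1260
  start at 1(h): 360
  start at 3(i): 360
sum over floor = 1980

1980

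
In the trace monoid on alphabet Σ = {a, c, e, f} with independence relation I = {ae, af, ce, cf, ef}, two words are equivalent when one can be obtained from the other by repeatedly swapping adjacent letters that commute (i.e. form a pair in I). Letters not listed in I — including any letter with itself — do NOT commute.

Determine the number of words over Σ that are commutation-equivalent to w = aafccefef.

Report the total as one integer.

#0=a has no predecessor
#1=a depends on [0:a]
#2=f has no predecessor
#3=c depends on [1:a]
#4=c depends on [3:c]
#5=e has no predecessor
#6=f depends on [2:f]
#7=e depends on [5:e]
#8=f depends on [6:f]
sources: [0:a, 2:f, 5:e]
N(rest) = Σ N(rest − s) over sources s of rest; N(one piece) = 1:
  size 1 → [4]=1  [7]=1  [8]=1
  size 2 → [3,4]=1  [4,7]=2  [4,8]=2  [5,7]=1  [6,8]=1  [7,8]=2
  size 3 → [1,3,4]=1  [2,6,8]=1  [3,4,7]=3  [3,4,8]=3  [4,5,7]=3  [4,6,8]=3  [4,7,8]=6  [5,7,8]=3  [6,7,8]=3
  size 4 → [0,1,3,4]=1  [1,3,4,7]=4  [1,3,4,8]=4  [2,4,6,8]=4  [2,6,7,8]=4  [3,4,5,7]=6  [3,4,6,8]=6  [3,4,7,8]=12  [4,5,7,8]=12  [4,6,7,8]=12  [5,6,7,8]=6
  size 5 → [0,1,3,4,7]=5  [0,1,3,4,8]=5  [1,3,4,5,7]=10  [1,3,4,6,8]=10  [1,3,4,7,8]=20  [2,3,4,6,8]=10  [2,4,6,7,8]=20  [2,5,6,7,8]=10  [3,4,5,7,8]=30  [3,4,6,7,8]=30  [4,5,6,7,8]=30
  size 6 → [0,1,3,4,5,7]=15  [0,1,3,4,6,8]=15  [0,1,3,4,7,8]=30  [1,2,3,4,6,8]=20  [1,3,4,5,7,8]=60  [1,3,4,6,7,8]=60  [2,3,4,6,7,8]=60  [2,4,5,6,7,8]=60  [3,4,5,6,7,8]=90
  size 7 → [0,1,2,3,4,6,8]=35  [0,1,3,4,5,7,8]=105  [0,1,3,4,6,7,8]=105  [1,2,3,4,6,7,8]=140  [1,3,4,5,6,7,8]=210  [2,3,4,5,6,7,8]=210
  first=0(a) contributes 560
  first=2(f) contributes 420
  first=5(e) contributes 280
|[w]| = 1260

1260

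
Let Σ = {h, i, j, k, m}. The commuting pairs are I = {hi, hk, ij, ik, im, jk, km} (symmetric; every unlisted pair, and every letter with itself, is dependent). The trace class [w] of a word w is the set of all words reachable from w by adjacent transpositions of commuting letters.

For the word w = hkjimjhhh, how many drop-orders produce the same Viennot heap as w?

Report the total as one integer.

0(h) covers ∅
1(k) covers ∅
2(j) covers 0:h
3(i) covers ∅
4(m) covers 2:j
5(j) covers 4:m
6(h) covers 5:j
7(h) covers 6:h
8(h) covers 7:h
floor of heap: 0:h, 1:k, 3:i
completions by unplaced set U, small U first (add the entries for U minus each lowest piece of U):
  |U|=1: {1}:1  {3}:1  {8}:1
  |U|=2: {1,3}:2  {1,8}:2  {3,8}:2  {7,8}:1
  |U|=3: {1,3,8}:6  {1,7,8}:3  {3,7,8}:3  {6,7,8}:1
  |U|=4: {1,3,7,8}:12  {1,6,7,8}:4  {3,6,7,8}:4  {5,6,7,8}:1
  |U|=5: {1,3,6,7,8}:20  {1,5,6,7,8}:5  {3,5,6,7,8}:5  {4,5,6,7,8}:1
  |U|=6: {1,3,5,6,7,8}:30  {1,4,5,6,7,8}:6  {2,4,5,6,7,8}:1  {3,4,5,6,7,8}:6
  |U|=7: {0,2,4,5,6,7,8}:1  {1,2,4,5,6,7,8}:7  {1,3,4,5,6,7,8}:42  {2,3,4,5,6,7,8}:7
  start at 0(h): 56
  start at 1(k): 8
  start at 3(i): 8
sum over floor = 72

72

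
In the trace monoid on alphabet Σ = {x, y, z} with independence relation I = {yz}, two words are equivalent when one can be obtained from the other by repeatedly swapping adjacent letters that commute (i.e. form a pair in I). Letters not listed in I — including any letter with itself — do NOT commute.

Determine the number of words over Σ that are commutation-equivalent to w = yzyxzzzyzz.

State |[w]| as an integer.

18

0(y) covers ∅
1(z) covers ∅
2(y) covers 0:y
3(x) covers 1:z, 2:y
4(z) covers 3:x
5(z) covers 4:z
6(z) covers 5:z
7(y) covers 3:x
8(z) covers 6:z
9(z) covers 8:z
floor of heap: 0:y, 1:z
completions by unplaced set U, small U first (add the entries for U minus each lowest piece of U):
  |U|=1: {7}:1  {9}:1
  |U|=2: {7,9}:2  {8,9}:1
  |U|=3: {6,8,9}:1  {7,8,9}:3
  |U|=4: {5,6,8,9}:1  {6,7,8,9}:4
  |U|=5: {4,5,6,8,9}:1  {5,6,7,8,9}:5
  |U|=6: {4,5,6,7,8,9}:6
  |U|=7: {3,4,5,6,7,8,9}:6
  |U|=8: {1,3,4,5,6,7,8,9}:6  {2,3,4,5,6,7,8,9}:6
  start at 0(y): 12
  start at 1(z): 6
sum over floor = 18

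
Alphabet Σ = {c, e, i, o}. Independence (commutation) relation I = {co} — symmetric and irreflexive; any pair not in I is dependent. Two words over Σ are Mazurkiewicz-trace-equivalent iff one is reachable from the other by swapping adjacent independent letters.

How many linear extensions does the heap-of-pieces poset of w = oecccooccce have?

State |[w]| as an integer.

28

0(o) covers ∅
1(e) covers 0:o
2(c) covers 1:e
3(c) covers 2:c
4(c) covers 3:c
5(o) covers 1:e
6(o) covers 5:o
7(c) covers 4:c
8(c) covers 7:c
9(c) covers 8:c
10(e) covers 6:o, 9:c
floor of heap: 0:o
completions by unplaced set U, small U first (add the entries for U minus each lowest piece of U):
  |U|=1: {10}:1
  |U|=2: {6,10}:1  {9,10}:1
  |U|=3: {5,6,10}:1  {6,9,10}:2  {8,9,10}:1
  |U|=4: {5,6,9,10}:3  {6,8,9,10}:3  {7,8,9,10}:1
  |U|=5: {4,7,8,9,10}:1  {5,6,8,9,10}:6  {6,7,8,9,10}:4
  |U|=6: {3,4,7,8,9,10}:1  {4,6,7,8,9,10}:5  {5,6,7,8,9,10}:10
  |U|=7: {2,3,4,7,8,9,10}:1  {3,4,6,7,8,9,10}:6  {4,5,6,7,8,9,10}:15
  |U|=8: {2,3,4,6,7,8,9,10}:7  {3,4,5,6,7,8,9,10}:21
  |U|=9: {2,3,4,5,6,7,8,9,10}:28
  start at 0(o): 28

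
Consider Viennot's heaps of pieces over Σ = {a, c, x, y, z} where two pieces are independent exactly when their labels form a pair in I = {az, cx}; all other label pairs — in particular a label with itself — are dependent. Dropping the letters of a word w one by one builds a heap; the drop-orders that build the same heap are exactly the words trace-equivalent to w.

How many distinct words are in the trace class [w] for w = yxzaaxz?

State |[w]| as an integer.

drop 0:y onto floor
drop 1:x onto {0:y}
drop 2:z onto {1:x}
drop 3:a onto {1:x}
drop 4:a onto {3:a}
drop 5:x onto {2:z, 4:a}
drop 6:z onto {5:x}
ground layer = {0:y}
drop-orders for the pieces not yet dropped (sum over which currently-grounded one goes next):
  1 to go: {6} 1
  2 to go: {5,6} 1
  3 to go: {2,5,6} 1  {4,5,6} 1
  4 to go: {2,4,5,6} 2  {3,4,5,6} 1
  5 to go: {2,3,4,5,6} 3
  if 0:y drops first: 3 orders

3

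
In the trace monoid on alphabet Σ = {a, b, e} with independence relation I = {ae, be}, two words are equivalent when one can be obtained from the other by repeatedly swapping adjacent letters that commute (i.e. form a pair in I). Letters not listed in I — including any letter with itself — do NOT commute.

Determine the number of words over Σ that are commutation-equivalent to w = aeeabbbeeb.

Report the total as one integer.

0(a) covers ∅
1(e) covers ∅
2(e) covers 1:e
3(a) covers 0:a
4(b) covers 3:a
5(b) covers 4:b
6(b) covers 5:b
7(e) covers 2:e
8(e) covers 7:e
9(b) covers 6:b
floor of heap: 0:a, 1:e
completions by unplaced set U, small U first (add the entries for U minus each lowest piece of U):
  |U|=1: {8}:1  {9}:1
  |U|=2: {6,9}:1  {7,8}:1  {8,9}:2
  |U|=3: {2,7,8}:1  {5,6,9}:1  {6,8,9}:3  {7,8,9}:3
  |U|=4: {1,2,7,8}:1  {2,7,8,9}:4  {4,5,6,9}:1  {5,6,8,9}:4  {6,7,8,9}:6
  |U|=5: {1,2,7,8,9}:5  {2,6,7,8,9}:10  {3,4,5,6,9}:1  {4,5,6,8,9}:5  {5,6,7,8,9}:10
  |U|=6: {0,3,4,5,6,9}:1  {1,2,6,7,8,9}:15  {2,5,6,7,8,9}:20  {3,4,5,6,8,9}:6  {4,5,6,7,8,9}:15
  |U|=7: {0,3,4,5,6,8,9}:7  {1,2,5,6,7,8,9}:35  {2,4,5,6,7,8,9}:35  {3,4,5,6,7,8,9}:21
  |U|=8: {0,3,4,5,6,7,8,9}:28  {1,2,4,5,6,7,8,9}:70  {2,3,4,5,6,7,8,9}:56
  start at 0(a): 126
  start at 1(e): 84
sum over floor = 210

210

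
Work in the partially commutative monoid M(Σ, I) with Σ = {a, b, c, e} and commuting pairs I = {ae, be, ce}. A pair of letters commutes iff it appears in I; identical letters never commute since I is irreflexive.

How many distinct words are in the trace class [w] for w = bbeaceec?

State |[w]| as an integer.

piece 0:b — minimal
piece 1:b rests on {0:b}
piece 2:e — minimal
piece 3:a rests on {1:b}
piece 4:c rests on {3:a}
piece 5:e rests on {2:e}
piece 6:e rests on {5:e}
piece 7:c rests on {4:c}
minimal pieces: {0:b, 2:e}
ways to finish when only these pieces remain (= sum over removing one remaining piece with nothing left below it):
  1 left: {6}→1  {7}→1
  2 left: {4,7}→1  {5,6}→1  {6,7}→2
  3 left: {2,5,6}→1  {3,4,7}→1  {4,6,7}→3  {5,6,7}→3
  4 left: {1,3,4,7}→1  {2,5,6,7}→4  {3,4,6,7}→4  {4,5,6,7}→6
  5 left: {0,1,3,4,7}→1  {1,3,4,6,7}→5  {2,4,5,6,7}→10  {3,4,5,6,7}→10
  6 left: {0,1,3,4,6,7}→6  {1,3,4,5,6,7}→15  {2,3,4,5,6,7}→20
  placing 0:b first → 35 extensions
  placing 2:e first → 21 extensions
total linear extensions = 56

56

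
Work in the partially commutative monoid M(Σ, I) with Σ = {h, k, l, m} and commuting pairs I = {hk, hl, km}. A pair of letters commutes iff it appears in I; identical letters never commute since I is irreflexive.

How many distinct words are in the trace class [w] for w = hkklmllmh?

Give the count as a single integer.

drop 0:h onto floor
drop 1:k onto floor
drop 2:k onto {1:k}
drop 3:l onto {2:k}
drop 4:m onto {0:h, 3:l}
drop 5:l onto {4:m}
drop 6:l onto {5:l}
drop 7:m onto {6:l}
drop 8:h onto {7:m}
ground layer = {0:h, 1:k}
drop-orders for the pieces not yet dropped (sum over which currently-grounded one goes next):
  1 to go: {8} 1
  2 to go: {7,8} 1
  3 to go: {6,7,8} 1
  4 to go: {5,6,7,8} 1
  5 to go: {4,5,6,7,8} 1
  6 to go: {0,4,5,6,7,8} 1  {3,4,5,6,7,8} 1
  7 to go: {0,3,4,5,6,7,8} 2  {2,3,4,5,6,7,8} 1
  if 0:h drops first: 1 orders
  if 1:k drops first: 3 orders
heap linearizations: 4

4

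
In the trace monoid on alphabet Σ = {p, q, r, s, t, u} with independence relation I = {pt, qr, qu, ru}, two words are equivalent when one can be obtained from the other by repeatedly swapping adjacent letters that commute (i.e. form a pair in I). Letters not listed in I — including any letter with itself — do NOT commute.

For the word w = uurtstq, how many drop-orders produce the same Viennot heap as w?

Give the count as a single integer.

piece 0:u — minimal
piece 1:u rests on {0:u}
piece 2:r — minimal
piece 3:t rests on {1:u, 2:r}
piece 4:s rests on {3:t}
piece 5:t rests on {4:s}
piece 6:q rests on {5:t}
minimal pieces: {0:u, 2:r}
ways to finish when only these pieces remain (= sum over removing one remaining piece with nothing left below it):
  1 left: {6}→1
  2 left: {5,6}→1
  3 left: {4,5,6}→1
  4 left: {3,4,5,6}→1
  5 left: {1,3,4,5,6}→1  {2,3,4,5,6}→1
  placing 0:u first → 2 extensions
  placing 2:r first → 1 extensions
total linear extensions = 3

3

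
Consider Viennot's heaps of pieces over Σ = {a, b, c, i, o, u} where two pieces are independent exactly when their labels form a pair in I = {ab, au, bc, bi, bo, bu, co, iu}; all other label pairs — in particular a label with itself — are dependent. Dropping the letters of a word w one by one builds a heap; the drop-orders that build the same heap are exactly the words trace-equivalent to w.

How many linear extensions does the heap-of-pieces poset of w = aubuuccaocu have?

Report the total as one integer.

88

drop 0:a onto floor
drop 1:u onto floor
drop 2:b onto floor
drop 3:u onto {1:u}
drop 4:u onto {3:u}
drop 5:c onto {0:a, 4:u}
drop 6:c onto {5:c}
drop 7:a onto {6:c}
drop 8:o onto {7:a}
drop 9:c onto {7:a}
drop 10:u onto {8:o, 9:c}
ground layer = {0:a, 1:u, 2:b}
drop-orders for the pieces not yet dropped (sum over which currently-grounded one goes next):
  1 to go: {2} 1  {10} 1
  2 to go: {2,10} 2  {8,10} 1  {9,10} 1
  3 to go: {2,8,10} 3  {2,9,10} 3  {8,9,10} 2
  4 to go: {2,8,9,10} 8  {7,8,9,10} 2
  5 to go: {2,7,8,9,10} 10  {6,7,8,9,10} 2
  6 to go: {2,6,7,8,9,10} 12  {5,6,7,8,9,10} 2
  7 to go: {0,5,6,7,8,9,10} 2  {2,5,6,7,8,9,10} 14  {4,5,6,7,8,9,10} 2
  8 to go: {0,2,5,6,7,8,9,10} 16  {0,4,5,6,7,8,9,10} 4  {2,4,5,6,7,8,9,10} 16  {3,4,5,6,7,8,9,10} 2
  9 to go: {0,2,4,5,6,7,8,9,10} 36  {0,3,4,5,6,7,8,9,10} 6  {1,3,4,5,6,7,8,9,10} 2  {2,3,4,5,6,7,8,9,10} 18
  if 0:a drops first: 20 orders
  if 1:u drops first: 60 orders
  if 2:b drops first: 8 orders
heap linearizations: 88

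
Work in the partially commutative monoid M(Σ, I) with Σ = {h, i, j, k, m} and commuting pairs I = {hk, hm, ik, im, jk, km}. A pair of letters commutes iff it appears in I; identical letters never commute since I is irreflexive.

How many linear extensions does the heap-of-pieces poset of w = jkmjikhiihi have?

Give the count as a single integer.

drop 0:j onto floor
drop 1:k onto floor
drop 2:m onto {0:j}
drop 3:j onto {2:m}
drop 4:i onto {3:j}
drop 5:k onto {1:k}
drop 6:h onto {4:i}
drop 7:i onto {6:h}
drop 8:i onto {7:i}
drop 9:h onto {8:i}
drop 10:i onto {9:h}
ground layer = {0:j, 1:k}
drop-orders for the pieces not yet dropped (sum over which currently-grounded one goes next):
  1 to go: {5} 1  {10} 1
  2 to go: {1,5} 1  {5,10} 2  {9,10} 1
  3 to go: {1,5,10} 3  {5,9,10} 3  {8,9,10} 1
  4 to go: {1,5,9,10} 6  {5,8,9,10} 4  {7,8,9,10} 1
  5 to go: {1,5,8,9,10} 10  {5,7,8,9,10} 5  {6,7,8,9,10} 1
  6 to go: {1,5,7,8,9,10} 15  {4,6,7,8,9,10} 1  {5,6,7,8,9,10} 6
  7 to go: {1,5,6,7,8,9,10} 21  {3,4,6,7,8,9,10} 1  {4,5,6,7,8,9,10} 7
  8 to go: {1,4,5,6,7,8,9,10} 28  {2,3,4,6,7,8,9,10} 1  {3,4,5,6,7,8,9,10} 8
  9 to go: {0,2,3,4,6,7,8,9,10} 1  {1,3,4,5,6,7,8,9,10} 36  {2,3,4,5,6,7,8,9,10} 9
  if 0:j drops first: 45 orders
  if 1:k drops first: 10 orders
heap linearizations: 55

55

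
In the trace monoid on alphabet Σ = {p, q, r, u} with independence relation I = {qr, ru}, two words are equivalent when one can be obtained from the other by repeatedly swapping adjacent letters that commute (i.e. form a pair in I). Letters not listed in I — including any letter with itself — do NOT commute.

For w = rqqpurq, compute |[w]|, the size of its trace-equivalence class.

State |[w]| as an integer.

9

piece 0:r — minimal
piece 1:q — minimal
piece 2:q rests on {1:q}
piece 3:p rests on {0:r, 2:q}
piece 4:u rests on {3:p}
piece 5:r rests on {3:p}
piece 6:q rests on {4:u}
minimal pieces: {0:r, 1:q}
ways to finish when only these pieces remain (= sum over removing one remaining piece with nothing left below it):
  1 left: {5}→1  {6}→1
  2 left: {4,6}→1  {5,6}→2
  3 left: {4,5,6}→3
  4 left: {3,4,5,6}→3
  5 left: {0,3,4,5,6}→3  {2,3,4,5,6}→3
  placing 0:r first → 3 extensions
  placing 1:q first → 6 extensions
total linear extensions = 9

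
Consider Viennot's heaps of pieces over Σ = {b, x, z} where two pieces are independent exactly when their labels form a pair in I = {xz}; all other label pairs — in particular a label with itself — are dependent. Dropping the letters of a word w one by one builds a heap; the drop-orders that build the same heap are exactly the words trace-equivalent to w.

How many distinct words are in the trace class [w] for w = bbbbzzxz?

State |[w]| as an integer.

4

drop 0:b onto floor
drop 1:b onto {0:b}
drop 2:b onto {1:b}
drop 3:b onto {2:b}
drop 4:z onto {3:b}
drop 5:z onto {4:z}
drop 6:x onto {3:b}
drop 7:z onto {5:z}
ground layer = {0:b}
drop-orders for the pieces not yet dropped (sum over which currently-grounded one goes next):
  1 to go: {6} 1  {7} 1
  2 to go: {5,7} 1  {6,7} 2
  3 to go: {4,5,7} 1  {5,6,7} 3
  4 to go: {4,5,6,7} 4
  5 to go: {3,4,5,6,7} 4
  6 to go: {2,3,4,5,6,7} 4
  if 0:b drops first: 4 orders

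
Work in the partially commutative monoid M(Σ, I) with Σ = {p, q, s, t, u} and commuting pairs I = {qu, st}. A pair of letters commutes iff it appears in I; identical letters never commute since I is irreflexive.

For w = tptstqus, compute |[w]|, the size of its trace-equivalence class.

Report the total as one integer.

0(t) covers ∅
1(p) covers 0:t
2(t) covers 1:p
3(s) covers 1:p
4(t) covers 2:t
5(q) covers 3:s, 4:t
6(u) covers 3:s, 4:t
7(s) covers 5:q, 6:u
floor of heap: 0:t
completions by unplaced set U, small U first (add the entries for U minus each lowest piece of U):
  |U|=1: {7}:1
  |U|=2: {5,7}:1  {6,7}:1
  |U|=3: {5,6,7}:2
  |U|=4: {3,5,6,7}:2  {4,5,6,7}:2
  |U|=5: {2,4,5,6,7}:2  {3,4,5,6,7}:4
  |U|=6: {2,3,4,5,6,7}:6
  start at 0(t): 6

6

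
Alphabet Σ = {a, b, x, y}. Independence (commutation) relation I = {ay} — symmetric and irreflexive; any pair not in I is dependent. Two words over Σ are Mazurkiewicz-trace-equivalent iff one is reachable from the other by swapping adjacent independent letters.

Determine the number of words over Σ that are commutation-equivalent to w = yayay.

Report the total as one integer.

#0=y has no predecessor
#1=a has no predecessor
#2=y depends on [0:y]
#3=a depends on [1:a]
#4=y depends on [2:y]
sources: [0:y, 1:a]
N(rest) = Σ N(rest − s) over sources s of rest; N(one piece) = 1:
  size 1 → [3]=1  [4]=1
  size 2 → [1,3]=1  [2,4]=1  [3,4]=2
  size 3 → [0,2,4]=1  [1,3,4]=3  [2,3,4]=3
  first=0(y) contributes 6
  first=1(a) contributes 4
|[w]| = 10

10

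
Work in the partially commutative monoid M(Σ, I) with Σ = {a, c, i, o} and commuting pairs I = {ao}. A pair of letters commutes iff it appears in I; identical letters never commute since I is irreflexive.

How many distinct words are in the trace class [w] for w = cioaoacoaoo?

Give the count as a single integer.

piece 0:c — minimal
piece 1:i rests on {0:c}
piece 2:o rests on {1:i}
piece 3:a rests on {1:i}
piece 4:o rests on {2:o}
piece 5:a rests on {3:a}
piece 6:c rests on {4:o, 5:a}
piece 7:o rests on {6:c}
piece 8:a rests on {6:c}
piece 9:o rests on {7:o}
piece 10:o rests on {9:o}
minimal pieces: {0:c}
ways to finish when only these pieces remain (= sum over removing one remaining piece with nothing left below it):
  1 left: {8}→1  {10}→1
  2 left: {8,10}→2  {9,10}→1
  3 left: {7,9,10}→1  {8,9,10}→3
  4 left: {7,8,9,10}→4
  5 left: {6,7,8,9,10}→4
  6 left: {4,6,7,8,9,10}→4  {5,6,7,8,9,10}→4
  7 left: {2,4,6,7,8,9,10}→4  {3,5,6,7,8,9,10}→4  {4,5,6,7,8,9,10}→8
  8 left: {2,4,5,6,7,8,9,10}→12  {3,4,5,6,7,8,9,10}→12
  9 left: {2,3,4,5,6,7,8,9,10}→24
  placing 0:c first → 24 extensions

24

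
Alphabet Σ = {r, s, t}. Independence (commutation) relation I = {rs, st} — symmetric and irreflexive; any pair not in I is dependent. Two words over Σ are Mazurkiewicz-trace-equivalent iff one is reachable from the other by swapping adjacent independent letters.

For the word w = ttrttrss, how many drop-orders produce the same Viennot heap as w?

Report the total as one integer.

28

0(t) covers ∅
1(t) covers 0:t
2(r) covers 1:t
3(t) covers 2:r
4(t) covers 3:t
5(r) covers 4:t
6(s) covers ∅
7(s) covers 6:s
floor of heap: 0:t, 6:s
completions by unplaced set U, small U first (add the entries for U minus each lowest piece of U):
  |U|=1: {5}:1  {7}:1
  |U|=2: {4,5}:1  {5,7}:2  {6,7}:1
  |U|=3: {3,4,5}:1  {4,5,7}:3  {5,6,7}:3
  |U|=4: {2,3,4,5}:1  {3,4,5,7}:4  {4,5,6,7}:6
  |U|=5: {1,2,3,4,5}:1  {2,3,4,5,7}:5  {3,4,5,6,7}:10
  |U|=6: {0,1,2,3,4,5}:1  {1,2,3,4,5,7}:6  {2,3,4,5,6,7}:15
  start at 0(t): 21
  start at 6(s): 7
sum over floor = 28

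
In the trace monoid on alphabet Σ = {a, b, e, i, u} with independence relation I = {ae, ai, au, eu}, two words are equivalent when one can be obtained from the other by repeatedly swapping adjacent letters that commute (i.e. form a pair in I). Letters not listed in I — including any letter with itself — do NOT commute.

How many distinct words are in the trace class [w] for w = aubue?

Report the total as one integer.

piece 0:a — minimal
piece 1:u — minimal
piece 2:b rests on {0:a, 1:u}
piece 3:u rests on {2:b}
piece 4:e rests on {2:b}
minimal pieces: {0:a, 1:u}
ways to finish when only these pieces remain (= sum over removing one remaining piece with nothing left below it):
  1 left: {3}→1  {4}→1
  2 left: {3,4}→2
  3 left: {2,3,4}→2
  placing 0:a first → 2 extensions
  placing 1:u first → 2 extensions
total linear extensions = 4

4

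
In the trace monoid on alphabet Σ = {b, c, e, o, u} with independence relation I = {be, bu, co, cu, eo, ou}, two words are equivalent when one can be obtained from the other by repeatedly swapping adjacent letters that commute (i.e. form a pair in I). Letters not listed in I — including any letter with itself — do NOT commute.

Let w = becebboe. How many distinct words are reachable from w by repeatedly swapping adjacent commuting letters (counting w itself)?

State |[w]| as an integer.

20

piece 0:b — minimal
piece 1:e — minimal
piece 2:c rests on {0:b, 1:e}
piece 3:e rests on {2:c}
piece 4:b rests on {2:c}
piece 5:b rests on {4:b}
piece 6:o rests on {5:b}
piece 7:e rests on {3:e}
minimal pieces: {0:b, 1:e}
ways to finish when only these pieces remain (= sum over removing one remaining piece with nothing left below it):
  1 left: {6}→1  {7}→1
  2 left: {3,7}→1  {5,6}→1  {6,7}→2
  3 left: {3,6,7}→3  {4,5,6}→1  {5,6,7}→3
  4 left: {3,5,6,7}→6  {4,5,6,7}→4
  5 left: {3,4,5,6,7}→10
  6 left: {2,3,4,5,6,7}→10
  placing 0:b first → 10 extensions
  placing 1:e first → 10 extensions
total linear extensions = 20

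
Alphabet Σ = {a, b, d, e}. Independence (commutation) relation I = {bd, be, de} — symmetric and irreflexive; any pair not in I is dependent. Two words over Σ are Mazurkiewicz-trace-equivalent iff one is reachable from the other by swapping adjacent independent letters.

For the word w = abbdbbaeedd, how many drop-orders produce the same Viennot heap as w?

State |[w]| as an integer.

30

drop 0:a onto floor
drop 1:b onto {0:a}
drop 2:b onto {1:b}
drop 3:d onto {0:a}
drop 4:b onto {2:b}
drop 5:b onto {4:b}
drop 6:a onto {3:d, 5:b}
drop 7:e onto {6:a}
drop 8:e onto {7:e}
drop 9:d onto {6:a}
drop 10:d onto {9:d}
ground layer = {0:a}
drop-orders for the pieces not yet dropped (sum over which currently-grounded one goes next):
  1 to go: {8} 1  {10} 1
  2 to go: {7,8} 1  {8,10} 2  {9,10} 1
  3 to go: {7,8,10} 3  {8,9,10} 3
  4 to go: {7,8,9,10} 6
  5 to go: {6,7,8,9,10} 6
  6 to go: {3,6,7,8,9,10} 6  {5,6,7,8,9,10} 6
  7 to go: {3,5,6,7,8,9,10} 12  {4,5,6,7,8,9,10} 6
  8 to go: {2,4,5,6,7,8,9,10} 6  {3,4,5,6,7,8,9,10} 18
  9 to go: {1,2,4,5,6,7,8,9,10} 6  {2,3,4,5,6,7,8,9,10} 24
  if 0:a drops first: 30 orders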